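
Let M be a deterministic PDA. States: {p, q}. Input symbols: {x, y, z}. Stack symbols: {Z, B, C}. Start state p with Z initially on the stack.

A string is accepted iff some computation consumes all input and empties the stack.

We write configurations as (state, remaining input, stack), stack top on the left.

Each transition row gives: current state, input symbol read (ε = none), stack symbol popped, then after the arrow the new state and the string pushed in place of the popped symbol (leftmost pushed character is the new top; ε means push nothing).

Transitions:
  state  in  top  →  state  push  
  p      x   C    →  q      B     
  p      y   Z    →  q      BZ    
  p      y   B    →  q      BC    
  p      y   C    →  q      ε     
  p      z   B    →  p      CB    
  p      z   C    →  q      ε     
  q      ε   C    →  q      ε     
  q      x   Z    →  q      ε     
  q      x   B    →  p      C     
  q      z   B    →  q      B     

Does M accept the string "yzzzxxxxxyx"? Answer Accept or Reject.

(p, yzzzxxxxxyx, Z) ⊢ (q, zzzxxxxxyx, BZ) ⊢ (q, zzxxxxxyx, BZ) ⊢ (q, zxxxxxyx, BZ) ⊢ (q, xxxxxyx, BZ) ⊢ (p, xxxxyx, CZ) ⊢ (q, xxxyx, BZ) ⊢ (p, xxyx, CZ) ⊢ (q, xyx, BZ) ⊢ (p, yx, CZ) ⊢ (q, x, Z) ⊢ (q, ε, ε)
All input consumed and the stack is empty.

Accept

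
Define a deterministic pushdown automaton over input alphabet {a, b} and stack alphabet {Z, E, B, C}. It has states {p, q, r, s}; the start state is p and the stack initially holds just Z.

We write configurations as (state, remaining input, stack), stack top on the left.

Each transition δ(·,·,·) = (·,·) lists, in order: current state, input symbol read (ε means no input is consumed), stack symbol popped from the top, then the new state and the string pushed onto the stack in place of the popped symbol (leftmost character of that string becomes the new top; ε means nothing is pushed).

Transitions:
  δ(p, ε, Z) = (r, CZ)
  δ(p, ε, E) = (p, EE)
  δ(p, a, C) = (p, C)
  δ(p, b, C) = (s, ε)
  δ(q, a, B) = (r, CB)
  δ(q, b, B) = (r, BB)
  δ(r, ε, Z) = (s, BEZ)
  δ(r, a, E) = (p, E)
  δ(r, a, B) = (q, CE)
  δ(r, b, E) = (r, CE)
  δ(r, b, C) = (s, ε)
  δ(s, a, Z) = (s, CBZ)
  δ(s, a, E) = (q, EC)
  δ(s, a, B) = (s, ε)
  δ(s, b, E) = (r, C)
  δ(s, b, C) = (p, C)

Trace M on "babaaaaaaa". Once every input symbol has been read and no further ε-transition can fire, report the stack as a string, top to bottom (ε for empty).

(p, babaaaaaaa, Z) ⊢ (r, babaaaaaaa, CZ) ⊢ (s, abaaaaaaa, Z) ⊢ (s, baaaaaaa, CBZ) ⊢ (p, aaaaaaa, CBZ) ⊢ (p, aaaaaa, CBZ) ⊢ (p, aaaaa, CBZ) ⊢ (p, aaaa, CBZ) ⊢ (p, aaa, CBZ) ⊢ (p, aa, CBZ) ⊢ (p, a, CBZ) ⊢ (p, ε, CBZ)
All input consumed in state p with stack CBZ.

CBZ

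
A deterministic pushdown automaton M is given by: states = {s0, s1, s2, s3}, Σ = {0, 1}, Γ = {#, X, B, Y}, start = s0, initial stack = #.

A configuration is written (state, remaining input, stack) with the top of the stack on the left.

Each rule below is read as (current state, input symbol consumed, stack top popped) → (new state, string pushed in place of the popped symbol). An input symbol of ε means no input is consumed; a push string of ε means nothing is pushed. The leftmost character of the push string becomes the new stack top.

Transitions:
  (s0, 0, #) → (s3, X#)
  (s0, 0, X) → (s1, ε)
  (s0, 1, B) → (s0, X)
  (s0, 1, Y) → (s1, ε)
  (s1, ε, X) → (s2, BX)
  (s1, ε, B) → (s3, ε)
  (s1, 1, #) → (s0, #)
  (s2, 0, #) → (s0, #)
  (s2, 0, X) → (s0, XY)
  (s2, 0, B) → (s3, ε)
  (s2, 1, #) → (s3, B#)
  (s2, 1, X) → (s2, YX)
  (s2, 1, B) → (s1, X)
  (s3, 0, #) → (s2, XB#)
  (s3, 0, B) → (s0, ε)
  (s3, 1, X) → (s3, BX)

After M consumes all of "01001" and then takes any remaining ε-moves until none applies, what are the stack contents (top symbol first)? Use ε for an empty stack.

#

(s0, 01001, #) ⊢ (s3, 1001, X#) ⊢ (s3, 001, BX#) ⊢ (s0, 01, X#) ⊢ (s1, 1, #) ⊢ (s0, ε, #)
All input consumed in state s0 with stack #.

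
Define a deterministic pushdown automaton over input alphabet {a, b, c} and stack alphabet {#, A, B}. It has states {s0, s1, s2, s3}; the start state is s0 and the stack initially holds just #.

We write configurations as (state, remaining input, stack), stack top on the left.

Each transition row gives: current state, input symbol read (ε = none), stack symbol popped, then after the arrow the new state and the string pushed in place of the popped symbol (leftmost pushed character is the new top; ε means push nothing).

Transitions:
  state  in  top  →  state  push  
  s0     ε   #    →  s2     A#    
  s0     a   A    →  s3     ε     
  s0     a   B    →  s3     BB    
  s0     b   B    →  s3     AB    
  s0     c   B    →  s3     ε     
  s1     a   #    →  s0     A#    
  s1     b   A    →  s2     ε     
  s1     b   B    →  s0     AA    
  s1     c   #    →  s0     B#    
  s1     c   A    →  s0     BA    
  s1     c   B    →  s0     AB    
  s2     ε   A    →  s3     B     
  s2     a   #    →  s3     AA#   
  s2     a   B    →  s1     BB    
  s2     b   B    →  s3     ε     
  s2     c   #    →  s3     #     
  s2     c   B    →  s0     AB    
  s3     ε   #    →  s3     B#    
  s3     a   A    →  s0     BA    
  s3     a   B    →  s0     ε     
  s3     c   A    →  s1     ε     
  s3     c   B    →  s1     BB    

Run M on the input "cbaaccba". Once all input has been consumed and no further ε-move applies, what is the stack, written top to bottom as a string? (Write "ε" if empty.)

A#

(s0, cbaaccba, #)
  ε-move, top #: go to s2, push A# → (s2, cbaaccba, A#)
  ε-move, top A: go to s3, push B → (s3, cbaaccba, B#)
  read c, top B: go to s1, push BB → (s1, baaccba, BB#)
  read b, top B: go to s0, push AA → (s0, aaccba, AAB#)
  read a, top A: go to s3, push ε → (s3, accba, AB#)
  read a, top A: go to s0, push BA → (s0, ccba, BAB#)
  read c, top B: go to s3, push ε → (s3, cba, AB#)
  read c, top A: go to s1, push ε → (s1, ba, B#)
  read b, top B: go to s0, push AA → (s0, a, AA#)
  read a, top A: go to s3, push ε → (s3, ε, A#)
All input consumed in state s3 with stack A#.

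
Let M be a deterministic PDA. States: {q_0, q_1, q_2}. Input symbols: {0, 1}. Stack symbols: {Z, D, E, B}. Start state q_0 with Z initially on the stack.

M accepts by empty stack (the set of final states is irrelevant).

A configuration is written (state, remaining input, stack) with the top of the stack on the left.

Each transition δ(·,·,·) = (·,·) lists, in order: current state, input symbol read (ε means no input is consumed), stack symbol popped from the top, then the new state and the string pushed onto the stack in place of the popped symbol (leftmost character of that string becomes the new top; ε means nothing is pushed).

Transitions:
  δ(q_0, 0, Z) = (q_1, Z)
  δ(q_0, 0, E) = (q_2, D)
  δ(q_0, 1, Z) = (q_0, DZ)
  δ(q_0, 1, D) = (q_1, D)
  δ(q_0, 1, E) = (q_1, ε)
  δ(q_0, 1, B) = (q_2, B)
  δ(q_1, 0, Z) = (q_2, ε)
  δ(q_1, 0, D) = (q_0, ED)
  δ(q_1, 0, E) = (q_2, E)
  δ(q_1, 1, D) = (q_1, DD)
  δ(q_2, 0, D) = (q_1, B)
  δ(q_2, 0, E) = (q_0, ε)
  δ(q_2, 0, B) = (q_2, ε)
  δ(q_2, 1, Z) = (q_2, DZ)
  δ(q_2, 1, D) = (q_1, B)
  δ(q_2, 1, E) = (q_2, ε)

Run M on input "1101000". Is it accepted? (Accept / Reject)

Reject

(q_0, 1101000, Z)
  read 1, top Z: go to q_0, push DZ → (q_0, 101000, DZ)
  read 1, top D: go to q_1, push D → (q_1, 01000, DZ)
  read 0, top D: go to q_0, push ED → (q_0, 1000, EDZ)
  read 1, top E: go to q_1, push ε → (q_1, 000, DZ)
  read 0, top D: go to q_0, push ED → (q_0, 00, EDZ)
  read 0, top E: go to q_2, push D → (q_2, 0, DDZ)
  read 0, top D: go to q_1, push B → (q_1, ε, BDZ)
All input consumed; stack is BDZ, not empty, and no further ε-move applies.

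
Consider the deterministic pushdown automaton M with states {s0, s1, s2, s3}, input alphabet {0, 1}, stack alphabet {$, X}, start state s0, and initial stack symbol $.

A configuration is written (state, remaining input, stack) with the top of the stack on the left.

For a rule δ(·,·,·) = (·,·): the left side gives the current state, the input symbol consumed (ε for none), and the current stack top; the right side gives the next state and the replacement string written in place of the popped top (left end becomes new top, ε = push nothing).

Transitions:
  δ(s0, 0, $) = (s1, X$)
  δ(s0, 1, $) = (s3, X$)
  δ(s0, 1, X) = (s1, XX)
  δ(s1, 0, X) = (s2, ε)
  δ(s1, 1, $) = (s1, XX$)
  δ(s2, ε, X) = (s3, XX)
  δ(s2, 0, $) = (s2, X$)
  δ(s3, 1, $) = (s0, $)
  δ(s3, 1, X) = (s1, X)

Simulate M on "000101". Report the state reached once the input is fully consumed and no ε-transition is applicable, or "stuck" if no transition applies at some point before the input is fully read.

s1

(s0, 000101, $) ⊢ (s1, 00101, X$) ⊢ (s2, 0101, $) ⊢ (s2, 101, X$) ⊢ (s3, 101, XX$) ⊢ (s1, 01, XX$) ⊢ (s2, 1, X$) ⊢ (s3, 1, XX$) ⊢ (s1, ε, XX$)
All input consumed; M is in state s1.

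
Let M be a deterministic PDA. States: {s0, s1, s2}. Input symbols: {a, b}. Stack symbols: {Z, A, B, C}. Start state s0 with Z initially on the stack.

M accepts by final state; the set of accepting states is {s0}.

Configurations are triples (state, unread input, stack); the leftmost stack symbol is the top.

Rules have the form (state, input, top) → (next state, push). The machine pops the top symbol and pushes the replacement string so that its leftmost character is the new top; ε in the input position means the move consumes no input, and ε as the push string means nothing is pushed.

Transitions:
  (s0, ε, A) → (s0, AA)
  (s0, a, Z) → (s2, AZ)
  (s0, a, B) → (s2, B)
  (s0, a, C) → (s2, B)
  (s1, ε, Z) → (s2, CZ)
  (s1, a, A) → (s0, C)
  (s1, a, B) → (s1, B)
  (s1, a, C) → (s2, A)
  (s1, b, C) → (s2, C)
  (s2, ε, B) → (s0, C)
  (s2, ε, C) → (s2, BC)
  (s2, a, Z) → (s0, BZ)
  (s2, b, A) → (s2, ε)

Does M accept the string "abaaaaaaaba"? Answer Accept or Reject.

(s0, abaaaaaaaba, Z)
  read a, top Z: go to s2, push AZ → (s2, baaaaaaaba, AZ)
  read b, top A: go to s2, push ε → (s2, aaaaaaaba, Z)
  read a, top Z: go to s0, push BZ → (s0, aaaaaaba, BZ)
  read a, top B: go to s2, push B → (s2, aaaaaba, BZ)
  ε-move, top B: go to s0, push C → (s0, aaaaaba, CZ)
  read a, top C: go to s2, push B → (s2, aaaaba, BZ)
  ε-move, top B: go to s0, push C → (s0, aaaaba, CZ)
  read a, top C: go to s2, push B → (s2, aaaba, BZ)
  ε-move, top B: go to s0, push C → (s0, aaaba, CZ)
  read a, top C: go to s2, push B → (s2, aaba, BZ)
  ε-move, top B: go to s0, push C → (s0, aaba, CZ)
  read a, top C: go to s2, push B → (s2, aba, BZ)
  ε-move, top B: go to s0, push C → (s0, aba, CZ)
  read a, top C: go to s2, push B → (s2, ba, BZ)
  ε-move, top B: go to s0, push C → (s0, ba, CZ)
No transition applies at (s0, ba, CZ); input not fully consumed.

Reject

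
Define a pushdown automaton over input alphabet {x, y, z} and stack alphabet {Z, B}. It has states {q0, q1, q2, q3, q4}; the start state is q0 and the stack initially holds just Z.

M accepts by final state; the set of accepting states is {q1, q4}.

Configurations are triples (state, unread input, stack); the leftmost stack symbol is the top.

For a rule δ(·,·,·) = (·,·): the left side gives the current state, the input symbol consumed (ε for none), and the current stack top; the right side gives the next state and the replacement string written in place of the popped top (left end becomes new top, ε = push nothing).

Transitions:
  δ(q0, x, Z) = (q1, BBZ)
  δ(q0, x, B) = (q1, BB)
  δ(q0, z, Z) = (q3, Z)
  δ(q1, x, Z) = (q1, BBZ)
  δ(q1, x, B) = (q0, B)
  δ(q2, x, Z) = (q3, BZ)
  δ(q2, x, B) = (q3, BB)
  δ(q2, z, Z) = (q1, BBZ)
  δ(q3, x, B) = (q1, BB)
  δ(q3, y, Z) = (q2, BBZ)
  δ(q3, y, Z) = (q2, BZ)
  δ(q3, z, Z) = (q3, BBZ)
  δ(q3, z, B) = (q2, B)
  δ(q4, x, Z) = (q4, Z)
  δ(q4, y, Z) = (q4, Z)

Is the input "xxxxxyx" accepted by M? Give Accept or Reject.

No computation consumes all input and reaches a final state.

Reject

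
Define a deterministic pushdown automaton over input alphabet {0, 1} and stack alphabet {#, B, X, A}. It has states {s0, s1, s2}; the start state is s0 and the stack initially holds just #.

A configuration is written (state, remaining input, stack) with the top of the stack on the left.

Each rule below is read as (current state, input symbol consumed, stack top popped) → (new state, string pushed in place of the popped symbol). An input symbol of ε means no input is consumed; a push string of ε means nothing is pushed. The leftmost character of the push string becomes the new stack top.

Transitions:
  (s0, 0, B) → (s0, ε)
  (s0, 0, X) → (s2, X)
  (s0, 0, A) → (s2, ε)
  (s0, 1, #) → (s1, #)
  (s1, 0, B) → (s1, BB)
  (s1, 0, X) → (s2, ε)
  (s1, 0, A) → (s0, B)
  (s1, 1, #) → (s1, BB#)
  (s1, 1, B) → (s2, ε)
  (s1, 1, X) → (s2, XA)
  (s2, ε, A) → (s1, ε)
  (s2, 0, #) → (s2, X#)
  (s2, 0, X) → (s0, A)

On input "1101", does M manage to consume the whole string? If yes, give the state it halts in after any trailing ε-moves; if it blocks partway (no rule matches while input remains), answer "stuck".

(s0, 1101, #)
  read 1, top #: go to s1, push # → (s1, 101, #)
  read 1, top #: go to s1, push BB# → (s1, 01, BB#)
  read 0, top B: go to s1, push BB → (s1, 1, BBB#)
  read 1, top B: go to s2, push ε → (s2, ε, BB#)
All input consumed; M is in state s2.

s2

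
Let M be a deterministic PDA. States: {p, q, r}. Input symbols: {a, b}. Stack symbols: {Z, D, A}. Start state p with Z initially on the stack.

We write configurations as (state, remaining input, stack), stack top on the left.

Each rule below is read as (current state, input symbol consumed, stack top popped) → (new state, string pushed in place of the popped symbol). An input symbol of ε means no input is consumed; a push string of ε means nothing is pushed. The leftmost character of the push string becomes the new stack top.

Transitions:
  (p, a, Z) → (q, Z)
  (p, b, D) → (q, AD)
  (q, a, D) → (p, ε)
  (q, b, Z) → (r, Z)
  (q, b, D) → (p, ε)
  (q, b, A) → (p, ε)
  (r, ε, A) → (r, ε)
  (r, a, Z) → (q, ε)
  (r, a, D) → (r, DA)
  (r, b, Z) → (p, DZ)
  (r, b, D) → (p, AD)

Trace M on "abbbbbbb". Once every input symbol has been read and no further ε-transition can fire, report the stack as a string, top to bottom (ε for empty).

ADZ

(p, abbbbbbb, Z) ⊢ (q, bbbbbbb, Z) ⊢ (r, bbbbbb, Z) ⊢ (p, bbbbb, DZ) ⊢ (q, bbbb, ADZ) ⊢ (p, bbb, DZ) ⊢ (q, bb, ADZ) ⊢ (p, b, DZ) ⊢ (q, ε, ADZ)
All input consumed in state q with stack ADZ.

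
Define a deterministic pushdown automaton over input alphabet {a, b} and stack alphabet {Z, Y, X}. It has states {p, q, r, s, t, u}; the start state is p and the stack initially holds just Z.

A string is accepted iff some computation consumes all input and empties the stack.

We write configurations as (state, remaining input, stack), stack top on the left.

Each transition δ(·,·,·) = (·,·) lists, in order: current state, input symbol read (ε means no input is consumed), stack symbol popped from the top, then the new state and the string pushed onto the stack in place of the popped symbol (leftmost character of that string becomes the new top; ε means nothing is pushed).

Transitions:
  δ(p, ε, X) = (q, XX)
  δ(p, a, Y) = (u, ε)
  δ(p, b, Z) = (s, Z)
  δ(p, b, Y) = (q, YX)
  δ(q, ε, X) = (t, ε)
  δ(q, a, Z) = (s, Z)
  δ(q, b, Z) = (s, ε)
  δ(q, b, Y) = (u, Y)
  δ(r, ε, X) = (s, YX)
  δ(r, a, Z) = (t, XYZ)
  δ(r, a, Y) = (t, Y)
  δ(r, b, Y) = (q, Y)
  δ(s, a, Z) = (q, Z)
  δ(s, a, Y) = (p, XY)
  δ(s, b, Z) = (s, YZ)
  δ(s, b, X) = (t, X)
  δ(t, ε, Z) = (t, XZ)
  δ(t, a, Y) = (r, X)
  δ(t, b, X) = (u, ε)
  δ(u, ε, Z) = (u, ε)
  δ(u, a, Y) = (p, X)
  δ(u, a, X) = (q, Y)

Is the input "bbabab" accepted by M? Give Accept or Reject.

Accept

(p, bbabab, Z) ⊢ (s, babab, Z) ⊢ (s, abab, YZ) ⊢ (p, bab, XYZ) ⊢ (q, bab, XXYZ) ⊢ (t, bab, XYZ) ⊢ (u, ab, YZ) ⊢ (p, b, XZ) ⊢ (q, b, XXZ) ⊢ (t, b, XZ) ⊢ (u, ε, Z) ⊢ (u, ε, ε)
All input consumed and the stack is empty.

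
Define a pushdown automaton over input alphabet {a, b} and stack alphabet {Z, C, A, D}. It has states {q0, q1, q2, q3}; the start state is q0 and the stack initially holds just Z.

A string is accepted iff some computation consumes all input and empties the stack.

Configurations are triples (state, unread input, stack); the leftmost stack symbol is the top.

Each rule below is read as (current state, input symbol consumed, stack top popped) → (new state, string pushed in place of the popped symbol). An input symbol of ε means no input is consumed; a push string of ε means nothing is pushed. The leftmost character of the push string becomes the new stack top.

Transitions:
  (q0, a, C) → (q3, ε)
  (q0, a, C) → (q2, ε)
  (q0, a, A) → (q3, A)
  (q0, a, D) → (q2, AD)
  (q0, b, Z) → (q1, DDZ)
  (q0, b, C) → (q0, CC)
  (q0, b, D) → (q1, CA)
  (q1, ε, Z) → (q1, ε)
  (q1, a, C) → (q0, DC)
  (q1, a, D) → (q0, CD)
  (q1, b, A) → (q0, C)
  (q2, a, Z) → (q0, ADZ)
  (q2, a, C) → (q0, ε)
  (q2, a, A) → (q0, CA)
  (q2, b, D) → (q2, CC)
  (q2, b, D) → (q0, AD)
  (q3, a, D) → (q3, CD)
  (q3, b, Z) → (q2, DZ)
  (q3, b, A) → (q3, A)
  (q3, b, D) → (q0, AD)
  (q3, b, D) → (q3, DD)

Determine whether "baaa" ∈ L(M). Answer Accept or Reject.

Reject

No computation consumes all input and empties the stack.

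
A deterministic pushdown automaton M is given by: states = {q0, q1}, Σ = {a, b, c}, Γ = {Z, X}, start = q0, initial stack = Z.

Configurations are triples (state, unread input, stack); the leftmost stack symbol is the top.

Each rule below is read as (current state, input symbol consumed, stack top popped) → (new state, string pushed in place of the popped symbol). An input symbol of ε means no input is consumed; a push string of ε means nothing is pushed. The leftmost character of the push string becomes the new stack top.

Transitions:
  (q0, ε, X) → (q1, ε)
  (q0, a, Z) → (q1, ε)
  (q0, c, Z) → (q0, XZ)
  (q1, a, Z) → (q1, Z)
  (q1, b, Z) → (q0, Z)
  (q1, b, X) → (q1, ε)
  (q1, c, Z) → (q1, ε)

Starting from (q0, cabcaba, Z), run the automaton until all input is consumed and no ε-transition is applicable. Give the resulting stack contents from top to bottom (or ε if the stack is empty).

(q0, cabcaba, Z)
  read c, top Z: go to q0, push XZ → (q0, abcaba, XZ)
  ε-move, top X: go to q1, push ε → (q1, abcaba, Z)
  read a, top Z: go to q1, push Z → (q1, bcaba, Z)
  read b, top Z: go to q0, push Z → (q0, caba, Z)
  read c, top Z: go to q0, push XZ → (q0, aba, XZ)
  ε-move, top X: go to q1, push ε → (q1, aba, Z)
  read a, top Z: go to q1, push Z → (q1, ba, Z)
  read b, top Z: go to q0, push Z → (q0, a, Z)
  read a, top Z: go to q1, push ε → (q1, ε, ε)
All input consumed in state q1 with stack ε.

ε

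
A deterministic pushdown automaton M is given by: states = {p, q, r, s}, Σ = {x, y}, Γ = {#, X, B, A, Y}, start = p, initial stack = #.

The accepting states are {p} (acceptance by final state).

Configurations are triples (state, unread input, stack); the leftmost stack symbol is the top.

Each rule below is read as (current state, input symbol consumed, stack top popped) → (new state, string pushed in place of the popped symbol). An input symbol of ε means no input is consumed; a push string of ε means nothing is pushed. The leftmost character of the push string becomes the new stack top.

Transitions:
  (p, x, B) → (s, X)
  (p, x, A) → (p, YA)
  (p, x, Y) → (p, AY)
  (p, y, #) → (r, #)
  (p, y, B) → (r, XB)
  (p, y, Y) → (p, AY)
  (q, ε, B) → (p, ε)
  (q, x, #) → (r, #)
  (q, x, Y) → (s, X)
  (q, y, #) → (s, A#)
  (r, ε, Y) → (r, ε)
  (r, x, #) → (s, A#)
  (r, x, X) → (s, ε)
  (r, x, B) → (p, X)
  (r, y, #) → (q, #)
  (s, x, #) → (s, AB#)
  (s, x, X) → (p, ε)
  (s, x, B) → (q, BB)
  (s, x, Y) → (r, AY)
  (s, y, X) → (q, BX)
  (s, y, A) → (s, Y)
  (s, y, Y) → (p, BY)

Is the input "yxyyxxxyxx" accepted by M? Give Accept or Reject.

(p, yxyyxxxyxx, #)
  read y, top #: go to r, push # → (r, xyyxxxyxx, #)
  read x, top #: go to s, push A# → (s, yyxxxyxx, A#)
  read y, top A: go to s, push Y → (s, yxxxyxx, Y#)
  read y, top Y: go to p, push BY → (p, xxxyxx, BY#)
  read x, top B: go to s, push X → (s, xxyxx, XY#)
  read x, top X: go to p, push ε → (p, xyxx, Y#)
  read x, top Y: go to p, push AY → (p, yxx, AY#)
No transition applies at (p, yxx, AY#); input not fully consumed.

Reject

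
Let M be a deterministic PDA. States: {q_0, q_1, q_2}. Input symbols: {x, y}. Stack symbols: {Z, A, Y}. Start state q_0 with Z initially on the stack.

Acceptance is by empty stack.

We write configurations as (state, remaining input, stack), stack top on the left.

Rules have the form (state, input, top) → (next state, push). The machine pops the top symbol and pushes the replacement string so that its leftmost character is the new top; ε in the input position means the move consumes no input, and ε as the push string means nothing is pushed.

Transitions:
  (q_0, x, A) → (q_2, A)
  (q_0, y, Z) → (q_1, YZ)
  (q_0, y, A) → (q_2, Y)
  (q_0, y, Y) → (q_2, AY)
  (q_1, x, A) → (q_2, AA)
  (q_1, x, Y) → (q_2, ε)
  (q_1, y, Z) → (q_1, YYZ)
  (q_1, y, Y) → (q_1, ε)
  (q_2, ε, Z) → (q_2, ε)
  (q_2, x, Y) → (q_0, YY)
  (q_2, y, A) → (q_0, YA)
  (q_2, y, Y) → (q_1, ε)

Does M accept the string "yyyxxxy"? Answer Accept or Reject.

(q_0, yyyxxxy, Z)
  read y, top Z: go to q_1, push YZ → (q_1, yyxxxy, YZ)
  read y, top Y: go to q_1, push ε → (q_1, yxxxy, Z)
  read y, top Z: go to q_1, push YYZ → (q_1, xxxy, YYZ)
  read x, top Y: go to q_2, push ε → (q_2, xxy, YZ)
  read x, top Y: go to q_0, push YY → (q_0, xy, YYZ)
No transition applies at (q_0, xy, YYZ); input not fully consumed.

Reject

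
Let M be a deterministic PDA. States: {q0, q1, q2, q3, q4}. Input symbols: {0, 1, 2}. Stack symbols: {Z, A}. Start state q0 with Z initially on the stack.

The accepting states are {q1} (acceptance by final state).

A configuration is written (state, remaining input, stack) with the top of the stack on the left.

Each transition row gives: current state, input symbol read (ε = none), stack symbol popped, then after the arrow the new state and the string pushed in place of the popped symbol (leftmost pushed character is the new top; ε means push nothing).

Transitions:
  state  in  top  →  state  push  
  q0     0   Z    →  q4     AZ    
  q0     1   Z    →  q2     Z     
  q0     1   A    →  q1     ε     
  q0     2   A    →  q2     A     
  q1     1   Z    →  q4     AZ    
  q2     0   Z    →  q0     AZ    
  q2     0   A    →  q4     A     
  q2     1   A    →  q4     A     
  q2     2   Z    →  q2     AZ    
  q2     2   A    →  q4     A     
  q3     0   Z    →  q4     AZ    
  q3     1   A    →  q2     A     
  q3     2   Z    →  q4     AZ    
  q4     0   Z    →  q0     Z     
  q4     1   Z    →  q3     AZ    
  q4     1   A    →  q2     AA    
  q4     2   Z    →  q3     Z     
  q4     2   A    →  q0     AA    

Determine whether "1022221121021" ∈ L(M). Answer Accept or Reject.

Accept

(q0, 1022221121021, Z)
  read 1, top Z: go to q2, push Z → (q2, 022221121021, Z)
  read 0, top Z: go to q0, push AZ → (q0, 22221121021, AZ)
  read 2, top A: go to q2, push A → (q2, 2221121021, AZ)
  read 2, top A: go to q4, push A → (q4, 221121021, AZ)
  read 2, top A: go to q0, push AA → (q0, 21121021, AAZ)
  read 2, top A: go to q2, push A → (q2, 1121021, AAZ)
  read 1, top A: go to q4, push A → (q4, 121021, AAZ)
  read 1, top A: go to q2, push AA → (q2, 21021, AAAZ)
  read 2, top A: go to q4, push A → (q4, 1021, AAAZ)
  read 1, top A: go to q2, push AA → (q2, 021, AAAAZ)
  read 0, top A: go to q4, push A → (q4, 21, AAAAZ)
  read 2, top A: go to q0, push AA → (q0, 1, AAAAAZ)
  read 1, top A: go to q1, push ε → (q1, ε, AAAAZ)
All input consumed; state q1 ∈ F.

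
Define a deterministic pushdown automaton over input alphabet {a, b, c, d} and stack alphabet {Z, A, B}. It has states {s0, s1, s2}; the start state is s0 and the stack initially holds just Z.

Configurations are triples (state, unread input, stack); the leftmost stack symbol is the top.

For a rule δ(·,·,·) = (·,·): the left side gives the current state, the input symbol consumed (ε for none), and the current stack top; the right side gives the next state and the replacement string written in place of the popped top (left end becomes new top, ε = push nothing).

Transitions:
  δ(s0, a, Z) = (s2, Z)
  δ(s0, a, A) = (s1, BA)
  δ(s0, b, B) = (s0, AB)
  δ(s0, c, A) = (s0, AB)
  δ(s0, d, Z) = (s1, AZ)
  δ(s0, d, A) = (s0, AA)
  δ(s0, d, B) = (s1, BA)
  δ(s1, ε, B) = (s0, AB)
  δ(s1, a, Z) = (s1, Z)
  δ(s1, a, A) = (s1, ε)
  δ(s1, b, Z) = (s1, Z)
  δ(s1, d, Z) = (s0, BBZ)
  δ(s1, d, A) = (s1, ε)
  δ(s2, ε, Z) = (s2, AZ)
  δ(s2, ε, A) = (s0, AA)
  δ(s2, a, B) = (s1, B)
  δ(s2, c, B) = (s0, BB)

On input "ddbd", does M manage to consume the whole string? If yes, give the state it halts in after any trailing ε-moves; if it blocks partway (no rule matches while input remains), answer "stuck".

(s0, ddbd, Z)
  read d, top Z: go to s1, push AZ → (s1, dbd, AZ)
  read d, top A: go to s1, push ε → (s1, bd, Z)
  read b, top Z: go to s1, push Z → (s1, d, Z)
  read d, top Z: go to s0, push BBZ → (s0, ε, BBZ)
All input consumed; M is in state s0.

s0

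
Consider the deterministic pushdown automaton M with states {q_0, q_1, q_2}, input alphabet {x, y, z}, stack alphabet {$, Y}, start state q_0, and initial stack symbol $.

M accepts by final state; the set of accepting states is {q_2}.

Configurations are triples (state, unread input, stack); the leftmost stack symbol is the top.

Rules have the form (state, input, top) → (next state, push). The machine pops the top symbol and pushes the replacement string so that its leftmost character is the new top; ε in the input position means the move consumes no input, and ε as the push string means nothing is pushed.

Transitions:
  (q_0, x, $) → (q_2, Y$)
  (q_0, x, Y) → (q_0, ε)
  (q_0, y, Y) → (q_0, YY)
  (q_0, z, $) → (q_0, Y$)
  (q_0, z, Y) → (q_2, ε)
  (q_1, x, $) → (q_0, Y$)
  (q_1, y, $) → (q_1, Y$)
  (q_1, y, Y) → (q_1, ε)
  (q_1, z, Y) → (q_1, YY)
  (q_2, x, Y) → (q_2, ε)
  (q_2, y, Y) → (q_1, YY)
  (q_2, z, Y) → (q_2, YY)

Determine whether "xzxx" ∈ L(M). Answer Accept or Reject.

(q_0, xzxx, $) ⊢ (q_2, zxx, Y$) ⊢ (q_2, xx, YY$) ⊢ (q_2, x, Y$) ⊢ (q_2, ε, $)
All input consumed; state q_2 ∈ F.

Accept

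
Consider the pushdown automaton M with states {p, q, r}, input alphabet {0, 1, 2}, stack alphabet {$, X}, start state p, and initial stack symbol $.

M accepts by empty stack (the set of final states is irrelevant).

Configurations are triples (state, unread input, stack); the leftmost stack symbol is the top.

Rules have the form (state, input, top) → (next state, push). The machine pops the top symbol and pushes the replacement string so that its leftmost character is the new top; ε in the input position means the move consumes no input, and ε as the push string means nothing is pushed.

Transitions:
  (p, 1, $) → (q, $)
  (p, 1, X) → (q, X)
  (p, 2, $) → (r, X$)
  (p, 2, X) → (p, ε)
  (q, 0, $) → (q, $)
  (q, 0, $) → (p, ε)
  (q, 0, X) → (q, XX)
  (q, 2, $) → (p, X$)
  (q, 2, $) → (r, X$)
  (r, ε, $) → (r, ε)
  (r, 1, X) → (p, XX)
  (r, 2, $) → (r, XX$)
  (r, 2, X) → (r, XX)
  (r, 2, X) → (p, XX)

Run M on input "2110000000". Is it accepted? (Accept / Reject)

Reject

No computation consumes all input and empties the stack.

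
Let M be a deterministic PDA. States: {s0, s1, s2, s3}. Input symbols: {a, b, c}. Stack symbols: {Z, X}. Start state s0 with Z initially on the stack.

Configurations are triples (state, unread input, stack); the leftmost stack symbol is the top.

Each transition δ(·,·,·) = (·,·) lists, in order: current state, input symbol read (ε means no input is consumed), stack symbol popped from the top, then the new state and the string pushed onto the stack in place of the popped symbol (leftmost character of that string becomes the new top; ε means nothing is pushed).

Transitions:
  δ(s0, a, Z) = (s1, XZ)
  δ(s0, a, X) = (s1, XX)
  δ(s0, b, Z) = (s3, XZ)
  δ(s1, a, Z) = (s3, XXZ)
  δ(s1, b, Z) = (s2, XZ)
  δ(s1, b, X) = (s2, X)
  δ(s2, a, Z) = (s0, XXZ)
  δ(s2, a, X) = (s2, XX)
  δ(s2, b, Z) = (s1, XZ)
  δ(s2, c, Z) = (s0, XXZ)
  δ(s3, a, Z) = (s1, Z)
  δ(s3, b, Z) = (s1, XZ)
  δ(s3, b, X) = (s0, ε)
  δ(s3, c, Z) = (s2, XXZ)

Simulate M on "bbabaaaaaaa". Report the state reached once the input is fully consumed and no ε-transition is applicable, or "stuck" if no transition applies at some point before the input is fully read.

s2

(s0, bbabaaaaaaa, Z) ⊢ (s3, babaaaaaaa, XZ) ⊢ (s0, abaaaaaaa, Z) ⊢ (s1, baaaaaaa, XZ) ⊢ (s2, aaaaaaa, XZ) ⊢ (s2, aaaaaa, XXZ) ⊢ (s2, aaaaa, XXXZ) ⊢ (s2, aaaa, XXXXZ) ⊢ (s2, aaa, XXXXXZ) ⊢ (s2, aa, XXXXXXZ) ⊢ (s2, a, XXXXXXXZ) ⊢ (s2, ε, XXXXXXXXZ)
All input consumed; M is in state s2.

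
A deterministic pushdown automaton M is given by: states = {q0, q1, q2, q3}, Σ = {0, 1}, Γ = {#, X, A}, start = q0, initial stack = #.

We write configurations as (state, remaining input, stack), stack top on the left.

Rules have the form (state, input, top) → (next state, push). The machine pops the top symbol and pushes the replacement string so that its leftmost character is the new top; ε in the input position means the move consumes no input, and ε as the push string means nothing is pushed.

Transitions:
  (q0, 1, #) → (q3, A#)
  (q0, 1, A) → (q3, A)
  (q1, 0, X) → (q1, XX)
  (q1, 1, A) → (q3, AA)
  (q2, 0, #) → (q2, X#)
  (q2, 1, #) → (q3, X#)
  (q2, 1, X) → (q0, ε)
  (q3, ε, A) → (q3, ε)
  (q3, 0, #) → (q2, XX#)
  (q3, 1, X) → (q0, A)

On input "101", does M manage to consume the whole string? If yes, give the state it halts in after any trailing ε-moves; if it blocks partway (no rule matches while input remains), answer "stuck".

q0

(q0, 101, #) ⊢ (q3, 01, A#) ⊢ (q3, 01, #) ⊢ (q2, 1, XX#) ⊢ (q0, ε, X#)
All input consumed; M is in state q0.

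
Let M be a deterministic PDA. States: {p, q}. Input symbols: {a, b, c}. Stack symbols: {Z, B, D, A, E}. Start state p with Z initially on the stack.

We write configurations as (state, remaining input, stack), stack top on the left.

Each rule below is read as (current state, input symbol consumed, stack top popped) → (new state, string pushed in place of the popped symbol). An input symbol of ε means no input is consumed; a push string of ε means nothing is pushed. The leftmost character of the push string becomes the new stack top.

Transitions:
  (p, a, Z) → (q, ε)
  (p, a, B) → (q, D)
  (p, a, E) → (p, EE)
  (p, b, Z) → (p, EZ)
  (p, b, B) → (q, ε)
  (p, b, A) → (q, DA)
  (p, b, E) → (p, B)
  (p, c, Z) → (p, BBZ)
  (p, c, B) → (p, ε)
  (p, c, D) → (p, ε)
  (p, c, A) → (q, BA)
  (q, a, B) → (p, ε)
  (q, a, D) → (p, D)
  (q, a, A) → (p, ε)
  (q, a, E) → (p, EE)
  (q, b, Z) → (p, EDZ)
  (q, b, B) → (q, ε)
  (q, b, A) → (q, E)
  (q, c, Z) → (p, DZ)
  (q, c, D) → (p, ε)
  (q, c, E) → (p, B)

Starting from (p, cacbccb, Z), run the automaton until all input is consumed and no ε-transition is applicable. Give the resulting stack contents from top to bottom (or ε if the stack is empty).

(p, cacbccb, Z)
  read c, top Z: go to p, push BBZ → (p, acbccb, BBZ)
  read a, top B: go to q, push D → (q, cbccb, DBZ)
  read c, top D: go to p, push ε → (p, bccb, BZ)
  read b, top B: go to q, push ε → (q, ccb, Z)
  read c, top Z: go to p, push DZ → (p, cb, DZ)
  read c, top D: go to p, push ε → (p, b, Z)
  read b, top Z: go to p, push EZ → (p, ε, EZ)
All input consumed in state p with stack EZ.

EZ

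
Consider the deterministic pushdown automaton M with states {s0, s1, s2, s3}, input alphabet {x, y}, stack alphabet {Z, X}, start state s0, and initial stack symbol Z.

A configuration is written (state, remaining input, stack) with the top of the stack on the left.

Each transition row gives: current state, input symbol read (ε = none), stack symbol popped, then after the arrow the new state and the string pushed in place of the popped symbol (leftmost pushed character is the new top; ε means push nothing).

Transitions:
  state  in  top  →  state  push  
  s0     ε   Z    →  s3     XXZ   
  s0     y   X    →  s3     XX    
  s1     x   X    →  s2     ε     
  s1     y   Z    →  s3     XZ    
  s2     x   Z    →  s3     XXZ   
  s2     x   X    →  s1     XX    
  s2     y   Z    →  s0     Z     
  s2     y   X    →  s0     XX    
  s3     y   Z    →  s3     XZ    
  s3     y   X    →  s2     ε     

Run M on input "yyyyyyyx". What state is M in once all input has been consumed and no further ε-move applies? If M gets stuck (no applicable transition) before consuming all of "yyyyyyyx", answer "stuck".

s1

(s0, yyyyyyyx, Z) ⊢ (s3, yyyyyyyx, XXZ) ⊢ (s2, yyyyyyx, XZ) ⊢ (s0, yyyyyx, XXZ) ⊢ (s3, yyyyx, XXXZ) ⊢ (s2, yyyx, XXZ) ⊢ (s0, yyx, XXXZ) ⊢ (s3, yx, XXXXZ) ⊢ (s2, x, XXXZ) ⊢ (s1, ε, XXXXZ)
All input consumed; M is in state s1.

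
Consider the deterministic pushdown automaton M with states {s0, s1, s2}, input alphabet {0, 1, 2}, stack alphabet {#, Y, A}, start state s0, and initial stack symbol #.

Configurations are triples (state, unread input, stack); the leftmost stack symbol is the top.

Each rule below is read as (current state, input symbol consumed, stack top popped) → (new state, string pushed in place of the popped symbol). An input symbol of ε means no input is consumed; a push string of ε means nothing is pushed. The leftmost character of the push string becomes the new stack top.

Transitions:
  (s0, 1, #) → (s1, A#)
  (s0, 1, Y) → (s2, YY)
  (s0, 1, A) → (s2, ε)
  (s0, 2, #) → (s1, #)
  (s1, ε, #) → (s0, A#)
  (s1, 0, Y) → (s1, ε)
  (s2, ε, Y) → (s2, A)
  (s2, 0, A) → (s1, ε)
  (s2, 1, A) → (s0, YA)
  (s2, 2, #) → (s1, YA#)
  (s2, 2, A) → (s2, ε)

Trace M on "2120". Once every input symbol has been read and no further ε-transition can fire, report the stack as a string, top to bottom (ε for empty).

(s0, 2120, #)
  read 2, top #: go to s1, push # → (s1, 120, #)
  ε-move, top #: go to s0, push A# → (s0, 120, A#)
  read 1, top A: go to s2, push ε → (s2, 20, #)
  read 2, top #: go to s1, push YA# → (s1, 0, YA#)
  read 0, top Y: go to s1, push ε → (s1, ε, A#)
All input consumed in state s1 with stack A#.

A#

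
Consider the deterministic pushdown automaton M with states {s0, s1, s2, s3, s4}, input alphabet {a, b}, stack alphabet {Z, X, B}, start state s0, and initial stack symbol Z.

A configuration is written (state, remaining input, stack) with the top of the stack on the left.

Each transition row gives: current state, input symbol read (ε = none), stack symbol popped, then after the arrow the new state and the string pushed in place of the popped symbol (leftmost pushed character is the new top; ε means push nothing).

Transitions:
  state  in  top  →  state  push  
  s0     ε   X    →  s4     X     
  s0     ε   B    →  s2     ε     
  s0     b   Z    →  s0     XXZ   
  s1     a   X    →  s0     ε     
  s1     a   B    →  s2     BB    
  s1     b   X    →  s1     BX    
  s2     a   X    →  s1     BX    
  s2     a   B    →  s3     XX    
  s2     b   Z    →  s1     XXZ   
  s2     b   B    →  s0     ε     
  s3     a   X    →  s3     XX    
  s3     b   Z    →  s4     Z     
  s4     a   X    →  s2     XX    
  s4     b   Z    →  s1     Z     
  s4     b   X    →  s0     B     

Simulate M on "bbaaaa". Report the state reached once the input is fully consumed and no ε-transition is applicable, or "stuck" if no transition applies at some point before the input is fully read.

s3

(s0, bbaaaa, Z)
  read b, top Z: go to s0, push XXZ → (s0, baaaa, XXZ)
  ε-move, top X: go to s4, push X → (s4, baaaa, XXZ)
  read b, top X: go to s0, push B → (s0, aaaa, BXZ)
  ε-move, top B: go to s2, push ε → (s2, aaaa, XZ)
  read a, top X: go to s1, push BX → (s1, aaa, BXZ)
  read a, top B: go to s2, push BB → (s2, aa, BBXZ)
  read a, top B: go to s3, push XX → (s3, a, XXBXZ)
  read a, top X: go to s3, push XX → (s3, ε, XXXBXZ)
All input consumed; M is in state s3.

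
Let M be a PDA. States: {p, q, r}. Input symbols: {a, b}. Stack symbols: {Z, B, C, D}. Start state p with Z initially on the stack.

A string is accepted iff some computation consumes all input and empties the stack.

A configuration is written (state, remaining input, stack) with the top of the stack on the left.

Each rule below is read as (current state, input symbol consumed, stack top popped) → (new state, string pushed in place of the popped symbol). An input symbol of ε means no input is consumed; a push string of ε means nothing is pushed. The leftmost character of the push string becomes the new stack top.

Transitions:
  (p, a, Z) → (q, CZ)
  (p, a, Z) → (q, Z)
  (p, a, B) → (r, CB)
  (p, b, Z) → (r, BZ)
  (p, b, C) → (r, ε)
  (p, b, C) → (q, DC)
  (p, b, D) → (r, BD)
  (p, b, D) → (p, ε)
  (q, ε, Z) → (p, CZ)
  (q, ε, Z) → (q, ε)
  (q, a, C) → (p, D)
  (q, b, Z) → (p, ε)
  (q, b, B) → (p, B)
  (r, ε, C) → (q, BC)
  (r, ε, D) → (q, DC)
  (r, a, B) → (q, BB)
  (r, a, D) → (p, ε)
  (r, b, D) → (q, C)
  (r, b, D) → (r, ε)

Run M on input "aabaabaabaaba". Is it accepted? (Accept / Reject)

Accept

One accepting computation: (p, aabaabaabaaba, Z) ⊢ (q, abaabaabaaba, CZ) ⊢ (p, baabaabaaba, DZ) ⊢ (p, aabaabaaba, Z) ⊢ (q, abaabaaba, CZ) ⊢ (p, baabaaba, DZ) ⊢ (p, aabaaba, Z) ⊢ (q, abaaba, CZ) ⊢ (p, baaba, DZ) ⊢ (p, aaba, Z) ⊢ (q, aba, CZ) ⊢ (p, ba, DZ) ⊢ (p, a, Z) ⊢ (q, ε, Z) ⊢ (q, ε, ε)
All input consumed and the stack is empty.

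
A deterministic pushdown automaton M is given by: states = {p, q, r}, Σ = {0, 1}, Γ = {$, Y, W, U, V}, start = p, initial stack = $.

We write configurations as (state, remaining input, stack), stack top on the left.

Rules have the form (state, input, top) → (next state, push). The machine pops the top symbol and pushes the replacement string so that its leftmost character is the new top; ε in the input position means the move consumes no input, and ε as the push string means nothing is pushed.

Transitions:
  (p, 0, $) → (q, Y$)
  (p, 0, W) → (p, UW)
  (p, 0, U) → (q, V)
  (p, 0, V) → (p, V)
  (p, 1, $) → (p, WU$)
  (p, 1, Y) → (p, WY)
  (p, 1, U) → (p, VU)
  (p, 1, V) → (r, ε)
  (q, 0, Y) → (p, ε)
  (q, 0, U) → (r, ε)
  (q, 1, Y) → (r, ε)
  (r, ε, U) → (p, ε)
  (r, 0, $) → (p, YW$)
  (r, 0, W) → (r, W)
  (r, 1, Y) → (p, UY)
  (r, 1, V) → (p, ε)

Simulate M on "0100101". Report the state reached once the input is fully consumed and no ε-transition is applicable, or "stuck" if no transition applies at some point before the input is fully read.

(p, 0100101, $)
  read 0, top $: go to q, push Y$ → (q, 100101, Y$)
  read 1, top Y: go to r, push ε → (r, 00101, $)
  read 0, top $: go to p, push YW$ → (p, 0101, YW$)
No transition for (p, 0, top Y); M blocks with input 0101 remaining.

stuck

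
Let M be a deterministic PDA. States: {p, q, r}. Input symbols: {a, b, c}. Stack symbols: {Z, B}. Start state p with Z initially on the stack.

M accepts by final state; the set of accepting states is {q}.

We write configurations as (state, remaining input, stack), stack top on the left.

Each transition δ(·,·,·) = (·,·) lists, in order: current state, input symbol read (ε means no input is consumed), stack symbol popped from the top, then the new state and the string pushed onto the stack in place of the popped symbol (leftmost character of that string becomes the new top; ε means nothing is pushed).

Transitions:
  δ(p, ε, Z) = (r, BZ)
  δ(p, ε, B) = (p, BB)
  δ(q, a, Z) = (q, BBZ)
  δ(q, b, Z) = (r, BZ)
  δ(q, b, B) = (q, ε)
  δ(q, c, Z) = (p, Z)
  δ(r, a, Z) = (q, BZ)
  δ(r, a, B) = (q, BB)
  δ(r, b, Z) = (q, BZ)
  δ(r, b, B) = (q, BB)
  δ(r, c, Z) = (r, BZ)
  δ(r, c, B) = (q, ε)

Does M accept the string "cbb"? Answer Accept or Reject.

Accept

(p, cbb, Z)
  ε-move, top Z: go to r, push BZ → (r, cbb, BZ)
  read c, top B: go to q, push ε → (q, bb, Z)
  read b, top Z: go to r, push BZ → (r, b, BZ)
  read b, top B: go to q, push BB → (q, ε, BBZ)
All input consumed; state q ∈ F.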